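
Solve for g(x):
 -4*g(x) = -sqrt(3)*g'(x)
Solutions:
 g(x) = C1*exp(4*sqrt(3)*x/3)


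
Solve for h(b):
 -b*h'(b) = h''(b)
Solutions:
 h(b) = C1 + C2*erf(sqrt(2)*b/2)


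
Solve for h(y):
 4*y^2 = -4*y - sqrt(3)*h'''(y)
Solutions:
 h(y) = C1 + C2*y + C3*y^2 - sqrt(3)*y^5/45 - sqrt(3)*y^4/18


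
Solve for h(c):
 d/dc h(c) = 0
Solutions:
 h(c) = C1


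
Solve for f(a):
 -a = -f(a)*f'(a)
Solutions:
 f(a) = -sqrt(C1 + a^2)
 f(a) = sqrt(C1 + a^2)


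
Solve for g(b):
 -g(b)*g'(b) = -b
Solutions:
 g(b) = -sqrt(C1 + b^2)
 g(b) = sqrt(C1 + b^2)


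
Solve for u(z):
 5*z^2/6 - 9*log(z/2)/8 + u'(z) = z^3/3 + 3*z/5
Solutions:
 u(z) = C1 + z^4/12 - 5*z^3/18 + 3*z^2/10 + 9*z*log(z)/8 - 9*z/8 - 9*z*log(2)/8


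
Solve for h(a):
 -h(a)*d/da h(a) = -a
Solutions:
 h(a) = -sqrt(C1 + a^2)
 h(a) = sqrt(C1 + a^2)


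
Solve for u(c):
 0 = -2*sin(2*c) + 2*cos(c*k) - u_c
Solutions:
 u(c) = C1 + cos(2*c) + 2*sin(c*k)/k


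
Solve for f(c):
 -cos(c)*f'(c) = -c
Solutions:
 f(c) = C1 + Integral(c/cos(c), c)


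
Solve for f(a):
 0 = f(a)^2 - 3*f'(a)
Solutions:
 f(a) = -3/(C1 + a)


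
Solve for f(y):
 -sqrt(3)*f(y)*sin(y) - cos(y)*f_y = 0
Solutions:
 f(y) = C1*cos(y)^(sqrt(3))


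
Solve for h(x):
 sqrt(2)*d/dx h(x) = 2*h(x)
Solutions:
 h(x) = C1*exp(sqrt(2)*x)


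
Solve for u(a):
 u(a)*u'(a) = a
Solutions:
 u(a) = -sqrt(C1 + a^2)
 u(a) = sqrt(C1 + a^2)


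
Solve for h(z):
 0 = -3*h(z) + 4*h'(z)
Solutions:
 h(z) = C1*exp(3*z/4)


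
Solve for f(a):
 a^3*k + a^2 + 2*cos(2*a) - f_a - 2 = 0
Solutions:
 f(a) = C1 + a^4*k/4 + a^3/3 - 2*a + 2*sin(a)*cos(a)


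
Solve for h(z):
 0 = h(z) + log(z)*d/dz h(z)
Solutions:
 h(z) = C1*exp(-li(z))


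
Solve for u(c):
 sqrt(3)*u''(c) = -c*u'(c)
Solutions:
 u(c) = C1 + C2*erf(sqrt(2)*3^(3/4)*c/6)


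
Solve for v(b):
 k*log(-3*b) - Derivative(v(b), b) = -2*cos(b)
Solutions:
 v(b) = C1 + b*k*(log(-b) - 1) + b*k*log(3) + 2*sin(b)


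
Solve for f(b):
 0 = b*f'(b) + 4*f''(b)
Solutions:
 f(b) = C1 + C2*erf(sqrt(2)*b/4)


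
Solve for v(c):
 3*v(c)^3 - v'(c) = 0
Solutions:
 v(c) = -sqrt(2)*sqrt(-1/(C1 + 3*c))/2
 v(c) = sqrt(2)*sqrt(-1/(C1 + 3*c))/2


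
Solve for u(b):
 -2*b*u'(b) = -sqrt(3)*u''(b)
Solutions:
 u(b) = C1 + C2*erfi(3^(3/4)*b/3)


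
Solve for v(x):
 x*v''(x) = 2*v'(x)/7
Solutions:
 v(x) = C1 + C2*x^(9/7)


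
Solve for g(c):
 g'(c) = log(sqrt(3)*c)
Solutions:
 g(c) = C1 + c*log(c) - c + c*log(3)/2


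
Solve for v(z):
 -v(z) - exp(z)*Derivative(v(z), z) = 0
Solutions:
 v(z) = C1*exp(exp(-z))


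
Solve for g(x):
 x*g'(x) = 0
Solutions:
 g(x) = C1


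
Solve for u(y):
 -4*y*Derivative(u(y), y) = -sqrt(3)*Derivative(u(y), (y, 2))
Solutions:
 u(y) = C1 + C2*erfi(sqrt(2)*3^(3/4)*y/3)


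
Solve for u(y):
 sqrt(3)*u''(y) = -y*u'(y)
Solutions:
 u(y) = C1 + C2*erf(sqrt(2)*3^(3/4)*y/6)


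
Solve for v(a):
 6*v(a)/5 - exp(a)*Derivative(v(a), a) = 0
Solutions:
 v(a) = C1*exp(-6*exp(-a)/5)


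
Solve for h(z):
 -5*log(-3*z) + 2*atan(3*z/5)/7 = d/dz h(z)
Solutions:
 h(z) = C1 - 5*z*log(-z) + 2*z*atan(3*z/5)/7 - 5*z*log(3) + 5*z - 5*log(9*z^2 + 25)/21


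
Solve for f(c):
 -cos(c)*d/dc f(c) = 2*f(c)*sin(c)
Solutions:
 f(c) = C1*cos(c)^2


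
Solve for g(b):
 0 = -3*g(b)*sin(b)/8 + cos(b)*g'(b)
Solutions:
 g(b) = C1/cos(b)^(3/8)


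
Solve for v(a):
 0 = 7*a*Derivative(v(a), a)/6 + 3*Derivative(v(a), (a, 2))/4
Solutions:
 v(a) = C1 + C2*erf(sqrt(7)*a/3)


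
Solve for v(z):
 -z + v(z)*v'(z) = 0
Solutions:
 v(z) = -sqrt(C1 + z^2)
 v(z) = sqrt(C1 + z^2)


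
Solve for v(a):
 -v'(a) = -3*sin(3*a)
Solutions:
 v(a) = C1 - cos(3*a)


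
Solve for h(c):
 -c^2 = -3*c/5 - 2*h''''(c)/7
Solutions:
 h(c) = C1 + C2*c + C3*c^2 + C4*c^3 + 7*c^6/720 - 7*c^5/400


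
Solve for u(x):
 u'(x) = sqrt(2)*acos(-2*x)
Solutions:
 u(x) = C1 + sqrt(2)*(x*acos(-2*x) + sqrt(1 - 4*x^2)/2)


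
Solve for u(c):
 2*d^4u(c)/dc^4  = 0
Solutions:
 u(c) = C1 + C2*c + C3*c^2 + C4*c^3


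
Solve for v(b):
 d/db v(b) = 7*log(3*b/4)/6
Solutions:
 v(b) = C1 + 7*b*log(b)/6 - 7*b*log(2)/3 - 7*b/6 + 7*b*log(3)/6


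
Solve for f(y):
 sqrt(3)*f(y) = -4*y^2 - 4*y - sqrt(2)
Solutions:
 f(y) = -4*sqrt(3)*y^2/3 - 4*sqrt(3)*y/3 - sqrt(6)/3


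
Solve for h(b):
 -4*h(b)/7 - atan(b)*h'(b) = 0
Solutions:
 h(b) = C1*exp(-4*Integral(1/atan(b), b)/7)


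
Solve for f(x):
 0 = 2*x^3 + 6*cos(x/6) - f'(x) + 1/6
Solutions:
 f(x) = C1 + x^4/2 + x/6 + 36*sin(x/6)


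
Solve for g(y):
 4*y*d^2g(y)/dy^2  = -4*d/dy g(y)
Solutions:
 g(y) = C1 + C2*log(y)


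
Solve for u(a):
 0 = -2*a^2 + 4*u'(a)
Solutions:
 u(a) = C1 + a^3/6


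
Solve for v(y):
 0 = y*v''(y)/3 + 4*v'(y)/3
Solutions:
 v(y) = C1 + C2/y^3


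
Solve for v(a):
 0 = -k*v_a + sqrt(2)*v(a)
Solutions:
 v(a) = C1*exp(sqrt(2)*a/k)


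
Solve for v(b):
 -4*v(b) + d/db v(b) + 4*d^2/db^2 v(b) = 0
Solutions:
 v(b) = C1*exp(b*(-1 + sqrt(65))/8) + C2*exp(-b*(1 + sqrt(65))/8)


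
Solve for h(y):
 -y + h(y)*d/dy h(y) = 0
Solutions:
 h(y) = -sqrt(C1 + y^2)
 h(y) = sqrt(C1 + y^2)


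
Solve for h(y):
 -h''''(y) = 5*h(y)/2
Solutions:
 h(y) = (C1*sin(10^(1/4)*y/2) + C2*cos(10^(1/4)*y/2))*exp(-10^(1/4)*y/2) + (C3*sin(10^(1/4)*y/2) + C4*cos(10^(1/4)*y/2))*exp(10^(1/4)*y/2)


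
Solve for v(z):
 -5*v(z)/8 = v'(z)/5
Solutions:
 v(z) = C1*exp(-25*z/8)


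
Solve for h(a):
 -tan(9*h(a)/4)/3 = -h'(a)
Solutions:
 h(a) = -4*asin(C1*exp(3*a/4))/9 + 4*pi/9
 h(a) = 4*asin(C1*exp(3*a/4))/9


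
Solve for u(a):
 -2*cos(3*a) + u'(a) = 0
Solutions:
 u(a) = C1 + 2*sin(3*a)/3


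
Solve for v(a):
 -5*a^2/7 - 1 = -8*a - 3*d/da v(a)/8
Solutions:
 v(a) = C1 + 40*a^3/63 - 32*a^2/3 + 8*a/3


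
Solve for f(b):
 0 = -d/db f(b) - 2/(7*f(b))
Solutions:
 f(b) = -sqrt(C1 - 28*b)/7
 f(b) = sqrt(C1 - 28*b)/7


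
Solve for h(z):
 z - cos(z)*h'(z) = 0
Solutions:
 h(z) = C1 + Integral(z/cos(z), z)


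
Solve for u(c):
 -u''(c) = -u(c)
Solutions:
 u(c) = C1*exp(-c) + C2*exp(c)


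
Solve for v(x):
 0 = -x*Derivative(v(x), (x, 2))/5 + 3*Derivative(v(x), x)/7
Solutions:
 v(x) = C1 + C2*x^(22/7)


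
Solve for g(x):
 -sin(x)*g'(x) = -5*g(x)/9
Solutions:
 g(x) = C1*(cos(x) - 1)^(5/18)/(cos(x) + 1)^(5/18)


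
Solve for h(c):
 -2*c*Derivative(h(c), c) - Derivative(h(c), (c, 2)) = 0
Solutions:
 h(c) = C1 + C2*erf(c)


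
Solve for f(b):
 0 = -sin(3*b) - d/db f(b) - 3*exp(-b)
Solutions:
 f(b) = C1 + cos(3*b)/3 + 3*exp(-b)


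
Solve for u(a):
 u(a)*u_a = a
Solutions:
 u(a) = -sqrt(C1 + a^2)
 u(a) = sqrt(C1 + a^2)


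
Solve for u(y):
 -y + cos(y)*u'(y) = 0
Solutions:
 u(y) = C1 + Integral(y/cos(y), y)


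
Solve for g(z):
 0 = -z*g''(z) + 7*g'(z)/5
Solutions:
 g(z) = C1 + C2*z^(12/5)


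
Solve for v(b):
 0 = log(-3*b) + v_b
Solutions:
 v(b) = C1 - b*log(-b) + b*(1 - log(3))


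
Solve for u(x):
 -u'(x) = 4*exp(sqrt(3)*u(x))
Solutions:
 u(x) = sqrt(3)*(2*log(1/(C1 + 4*x)) - log(3))/6


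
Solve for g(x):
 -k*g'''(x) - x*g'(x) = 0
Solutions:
 g(x) = C1 + Integral(C2*airyai(x*(-1/k)^(1/3)) + C3*airybi(x*(-1/k)^(1/3)), x)


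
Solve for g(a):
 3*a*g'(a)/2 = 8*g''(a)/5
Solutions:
 g(a) = C1 + C2*erfi(sqrt(30)*a/8)


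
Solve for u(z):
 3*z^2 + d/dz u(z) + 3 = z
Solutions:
 u(z) = C1 - z^3 + z^2/2 - 3*z


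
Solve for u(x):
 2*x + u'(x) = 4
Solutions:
 u(x) = C1 - x^2 + 4*x


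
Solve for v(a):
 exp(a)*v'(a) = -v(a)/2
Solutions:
 v(a) = C1*exp(exp(-a)/2)


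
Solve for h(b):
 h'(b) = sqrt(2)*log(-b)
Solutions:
 h(b) = C1 + sqrt(2)*b*log(-b) - sqrt(2)*b


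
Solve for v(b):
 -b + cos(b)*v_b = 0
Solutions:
 v(b) = C1 + Integral(b/cos(b), b)


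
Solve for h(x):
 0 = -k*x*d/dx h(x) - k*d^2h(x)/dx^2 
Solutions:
 h(x) = C1 + C2*erf(sqrt(2)*x/2)


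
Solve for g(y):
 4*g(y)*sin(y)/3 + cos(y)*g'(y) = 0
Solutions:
 g(y) = C1*cos(y)^(4/3)


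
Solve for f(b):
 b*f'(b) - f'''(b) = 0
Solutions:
 f(b) = C1 + Integral(C2*airyai(b) + C3*airybi(b), b)


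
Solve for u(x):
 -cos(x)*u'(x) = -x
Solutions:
 u(x) = C1 + Integral(x/cos(x), x)


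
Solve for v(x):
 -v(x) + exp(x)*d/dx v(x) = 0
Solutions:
 v(x) = C1*exp(-exp(-x))


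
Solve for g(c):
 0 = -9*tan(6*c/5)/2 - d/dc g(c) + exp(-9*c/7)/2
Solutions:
 g(c) = C1 - 15*log(tan(6*c/5)^2 + 1)/8 - 7*exp(-9*c/7)/18


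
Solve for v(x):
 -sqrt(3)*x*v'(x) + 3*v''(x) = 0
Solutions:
 v(x) = C1 + C2*erfi(sqrt(2)*3^(3/4)*x/6)


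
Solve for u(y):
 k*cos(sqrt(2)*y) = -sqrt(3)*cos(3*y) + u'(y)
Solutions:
 u(y) = C1 + sqrt(2)*k*sin(sqrt(2)*y)/2 + sqrt(3)*sin(3*y)/3


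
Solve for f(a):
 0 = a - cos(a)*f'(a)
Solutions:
 f(a) = C1 + Integral(a/cos(a), a)


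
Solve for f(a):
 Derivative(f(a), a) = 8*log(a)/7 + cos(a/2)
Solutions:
 f(a) = C1 + 8*a*log(a)/7 - 8*a/7 + 2*sin(a/2)


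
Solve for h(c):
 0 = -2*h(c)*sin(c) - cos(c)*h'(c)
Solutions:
 h(c) = C1*cos(c)^2


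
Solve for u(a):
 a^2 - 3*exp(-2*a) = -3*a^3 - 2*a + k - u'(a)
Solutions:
 u(a) = C1 - 3*a^4/4 - a^3/3 - a^2 + a*k - 3*exp(-2*a)/2


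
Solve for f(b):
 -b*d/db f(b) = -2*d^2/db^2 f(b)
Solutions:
 f(b) = C1 + C2*erfi(b/2)


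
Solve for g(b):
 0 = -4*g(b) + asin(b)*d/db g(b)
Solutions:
 g(b) = C1*exp(4*Integral(1/asin(b), b))


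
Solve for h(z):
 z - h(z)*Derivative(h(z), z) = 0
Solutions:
 h(z) = -sqrt(C1 + z^2)
 h(z) = sqrt(C1 + z^2)


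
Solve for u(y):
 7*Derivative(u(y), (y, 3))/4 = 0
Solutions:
 u(y) = C1 + C2*y + C3*y^2


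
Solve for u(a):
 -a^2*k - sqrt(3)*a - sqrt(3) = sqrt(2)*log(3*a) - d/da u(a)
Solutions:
 u(a) = C1 + a^3*k/3 + sqrt(3)*a^2/2 + sqrt(2)*a*log(a) - sqrt(2)*a + sqrt(2)*a*log(3) + sqrt(3)*a


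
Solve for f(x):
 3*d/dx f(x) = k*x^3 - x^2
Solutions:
 f(x) = C1 + k*x^4/12 - x^3/9


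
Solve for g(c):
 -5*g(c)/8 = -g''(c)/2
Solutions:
 g(c) = C1*exp(-sqrt(5)*c/2) + C2*exp(sqrt(5)*c/2)


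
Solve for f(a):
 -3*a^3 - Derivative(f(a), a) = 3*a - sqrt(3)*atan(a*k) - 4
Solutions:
 f(a) = C1 - 3*a^4/4 - 3*a^2/2 + 4*a + sqrt(3)*Piecewise((a*atan(a*k) - log(a^2*k^2 + 1)/(2*k), Ne(k, 0)), (0, True))


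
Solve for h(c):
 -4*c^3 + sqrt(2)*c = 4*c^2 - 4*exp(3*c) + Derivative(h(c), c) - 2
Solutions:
 h(c) = C1 - c^4 - 4*c^3/3 + sqrt(2)*c^2/2 + 2*c + 4*exp(3*c)/3


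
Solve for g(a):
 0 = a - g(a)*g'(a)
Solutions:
 g(a) = -sqrt(C1 + a^2)
 g(a) = sqrt(C1 + a^2)


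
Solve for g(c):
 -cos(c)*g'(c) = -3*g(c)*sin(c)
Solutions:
 g(c) = C1/cos(c)^3


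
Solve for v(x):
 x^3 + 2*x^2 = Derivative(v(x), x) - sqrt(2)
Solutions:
 v(x) = C1 + x^4/4 + 2*x^3/3 + sqrt(2)*x


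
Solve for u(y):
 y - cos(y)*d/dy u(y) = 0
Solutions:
 u(y) = C1 + Integral(y/cos(y), y)


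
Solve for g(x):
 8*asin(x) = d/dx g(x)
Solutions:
 g(x) = C1 + 8*x*asin(x) + 8*sqrt(1 - x^2)


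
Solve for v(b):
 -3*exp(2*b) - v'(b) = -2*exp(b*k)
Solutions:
 v(b) = C1 - 3*exp(2*b)/2 + 2*exp(b*k)/k


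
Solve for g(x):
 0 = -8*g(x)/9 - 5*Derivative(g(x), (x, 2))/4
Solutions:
 g(x) = C1*sin(4*sqrt(10)*x/15) + C2*cos(4*sqrt(10)*x/15)


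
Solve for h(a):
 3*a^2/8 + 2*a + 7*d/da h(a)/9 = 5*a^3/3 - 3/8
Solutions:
 h(a) = C1 + 15*a^4/28 - 9*a^3/56 - 9*a^2/7 - 27*a/56


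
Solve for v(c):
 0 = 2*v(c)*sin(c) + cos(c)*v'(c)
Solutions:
 v(c) = C1*cos(c)^2


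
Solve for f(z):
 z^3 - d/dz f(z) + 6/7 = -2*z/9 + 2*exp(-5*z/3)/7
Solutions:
 f(z) = C1 + z^4/4 + z^2/9 + 6*z/7 + 6*exp(-5*z/3)/35


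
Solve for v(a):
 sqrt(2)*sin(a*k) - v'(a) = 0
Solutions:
 v(a) = C1 - sqrt(2)*cos(a*k)/k


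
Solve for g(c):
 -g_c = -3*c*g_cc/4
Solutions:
 g(c) = C1 + C2*c^(7/3)


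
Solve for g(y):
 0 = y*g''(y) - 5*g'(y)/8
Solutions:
 g(y) = C1 + C2*y^(13/8)


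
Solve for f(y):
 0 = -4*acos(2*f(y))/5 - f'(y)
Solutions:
 Integral(1/acos(2*_y), (_y, f(y))) = C1 - 4*y/5


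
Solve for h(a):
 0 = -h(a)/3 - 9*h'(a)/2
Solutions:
 h(a) = C1*exp(-2*a/27)


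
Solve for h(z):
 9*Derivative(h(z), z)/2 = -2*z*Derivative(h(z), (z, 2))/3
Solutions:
 h(z) = C1 + C2/z^(23/4)


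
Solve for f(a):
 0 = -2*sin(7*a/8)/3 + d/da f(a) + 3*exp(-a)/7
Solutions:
 f(a) = C1 - 16*cos(7*a/8)/21 + 3*exp(-a)/7


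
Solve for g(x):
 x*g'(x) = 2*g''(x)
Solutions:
 g(x) = C1 + C2*erfi(x/2)


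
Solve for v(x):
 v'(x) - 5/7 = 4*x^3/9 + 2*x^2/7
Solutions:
 v(x) = C1 + x^4/9 + 2*x^3/21 + 5*x/7


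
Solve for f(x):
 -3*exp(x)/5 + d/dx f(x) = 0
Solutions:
 f(x) = C1 + 3*exp(x)/5


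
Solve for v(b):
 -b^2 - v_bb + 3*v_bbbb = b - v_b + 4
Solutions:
 v(b) = C1 + C2*exp(2^(1/3)*b*(2/(sqrt(77) + 9)^(1/3) + 2^(1/3)*(sqrt(77) + 9)^(1/3))/12)*sin(2^(1/3)*sqrt(3)*b*(-2^(1/3)*(sqrt(77) + 9)^(1/3) + 2/(sqrt(77) + 9)^(1/3))/12) + C3*exp(2^(1/3)*b*(2/(sqrt(77) + 9)^(1/3) + 2^(1/3)*(sqrt(77) + 9)^(1/3))/12)*cos(2^(1/3)*sqrt(3)*b*(-2^(1/3)*(sqrt(77) + 9)^(1/3) + 2/(sqrt(77) + 9)^(1/3))/12) + C4*exp(-2^(1/3)*b*(2/(sqrt(77) + 9)^(1/3) + 2^(1/3)*(sqrt(77) + 9)^(1/3))/6) + b^3/3 + 3*b^2/2 + 7*b


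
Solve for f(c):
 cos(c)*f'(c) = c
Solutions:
 f(c) = C1 + Integral(c/cos(c), c)


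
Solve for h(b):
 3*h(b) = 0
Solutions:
 h(b) = 0


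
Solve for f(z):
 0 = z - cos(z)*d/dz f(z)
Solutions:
 f(z) = C1 + Integral(z/cos(z), z)


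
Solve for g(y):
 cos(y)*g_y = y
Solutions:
 g(y) = C1 + Integral(y/cos(y), y)


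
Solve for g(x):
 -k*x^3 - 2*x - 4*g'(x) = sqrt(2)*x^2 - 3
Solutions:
 g(x) = C1 - k*x^4/16 - sqrt(2)*x^3/12 - x^2/4 + 3*x/4


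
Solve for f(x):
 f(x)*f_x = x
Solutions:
 f(x) = -sqrt(C1 + x^2)
 f(x) = sqrt(C1 + x^2)


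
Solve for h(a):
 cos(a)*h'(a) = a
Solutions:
 h(a) = C1 + Integral(a/cos(a), a)


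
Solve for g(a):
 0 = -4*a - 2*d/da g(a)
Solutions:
 g(a) = C1 - a^2


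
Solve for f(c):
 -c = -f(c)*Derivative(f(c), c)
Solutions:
 f(c) = -sqrt(C1 + c^2)
 f(c) = sqrt(C1 + c^2)


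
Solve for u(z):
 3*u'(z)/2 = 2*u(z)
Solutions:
 u(z) = C1*exp(4*z/3)


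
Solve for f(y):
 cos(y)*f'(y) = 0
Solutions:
 f(y) = C1


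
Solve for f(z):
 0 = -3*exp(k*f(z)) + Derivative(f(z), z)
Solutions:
 f(z) = Piecewise((log(-1/(C1*k + 3*k*z))/k, Ne(k, 0)), (nan, True))
 f(z) = Piecewise((C1 + 3*z, Eq(k, 0)), (nan, True))


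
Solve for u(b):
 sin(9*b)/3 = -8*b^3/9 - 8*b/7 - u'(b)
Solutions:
 u(b) = C1 - 2*b^4/9 - 4*b^2/7 + cos(9*b)/27


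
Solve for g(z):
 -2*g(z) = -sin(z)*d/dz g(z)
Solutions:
 g(z) = C1*(cos(z) - 1)/(cos(z) + 1)


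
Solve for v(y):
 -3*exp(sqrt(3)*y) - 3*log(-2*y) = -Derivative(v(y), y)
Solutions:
 v(y) = C1 + 3*y*log(-y) + 3*y*(-1 + log(2)) + sqrt(3)*exp(sqrt(3)*y)


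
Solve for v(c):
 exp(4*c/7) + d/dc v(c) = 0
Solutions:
 v(c) = C1 - 7*exp(4*c/7)/4


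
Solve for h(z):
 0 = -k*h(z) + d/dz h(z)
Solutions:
 h(z) = C1*exp(k*z)


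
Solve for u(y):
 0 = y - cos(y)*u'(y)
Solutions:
 u(y) = C1 + Integral(y/cos(y), y)


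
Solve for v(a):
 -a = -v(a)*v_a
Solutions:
 v(a) = -sqrt(C1 + a^2)
 v(a) = sqrt(C1 + a^2)


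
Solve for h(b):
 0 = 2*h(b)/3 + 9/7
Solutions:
 h(b) = -27/14


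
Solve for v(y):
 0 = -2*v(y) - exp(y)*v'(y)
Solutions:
 v(y) = C1*exp(2*exp(-y))


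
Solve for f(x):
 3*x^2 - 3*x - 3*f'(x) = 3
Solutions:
 f(x) = C1 + x^3/3 - x^2/2 - x


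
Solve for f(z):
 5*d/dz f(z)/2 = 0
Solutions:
 f(z) = C1


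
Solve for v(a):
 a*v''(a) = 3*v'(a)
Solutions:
 v(a) = C1 + C2*a^4


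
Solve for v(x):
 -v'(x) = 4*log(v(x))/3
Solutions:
 li(v(x)) = C1 - 4*x/3


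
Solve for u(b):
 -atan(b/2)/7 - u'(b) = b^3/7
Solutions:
 u(b) = C1 - b^4/28 - b*atan(b/2)/7 + log(b^2 + 4)/7


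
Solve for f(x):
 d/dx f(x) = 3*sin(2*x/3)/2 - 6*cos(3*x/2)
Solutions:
 f(x) = C1 - 4*sin(3*x/2) - 9*cos(2*x/3)/4


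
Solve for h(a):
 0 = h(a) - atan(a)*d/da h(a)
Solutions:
 h(a) = C1*exp(Integral(1/atan(a), a))


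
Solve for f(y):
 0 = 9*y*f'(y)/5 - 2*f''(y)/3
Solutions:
 f(y) = C1 + C2*erfi(3*sqrt(15)*y/10)


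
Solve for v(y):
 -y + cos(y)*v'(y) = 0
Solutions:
 v(y) = C1 + Integral(y/cos(y), y)


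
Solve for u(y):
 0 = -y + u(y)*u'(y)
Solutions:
 u(y) = -sqrt(C1 + y^2)
 u(y) = sqrt(C1 + y^2)


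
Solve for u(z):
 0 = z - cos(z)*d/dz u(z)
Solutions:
 u(z) = C1 + Integral(z/cos(z), z)


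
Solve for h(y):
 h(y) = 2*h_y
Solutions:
 h(y) = C1*exp(y/2)


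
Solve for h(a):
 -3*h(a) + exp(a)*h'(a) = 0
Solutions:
 h(a) = C1*exp(-3*exp(-a))


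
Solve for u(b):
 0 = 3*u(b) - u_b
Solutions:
 u(b) = C1*exp(3*b)


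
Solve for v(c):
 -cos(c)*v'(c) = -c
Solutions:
 v(c) = C1 + Integral(c/cos(c), c)


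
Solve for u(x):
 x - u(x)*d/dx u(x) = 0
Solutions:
 u(x) = -sqrt(C1 + x^2)
 u(x) = sqrt(C1 + x^2)


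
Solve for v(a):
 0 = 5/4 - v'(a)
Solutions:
 v(a) = C1 + 5*a/4


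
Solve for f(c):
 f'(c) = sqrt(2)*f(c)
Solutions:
 f(c) = C1*exp(sqrt(2)*c)


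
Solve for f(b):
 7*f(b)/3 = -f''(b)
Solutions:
 f(b) = C1*sin(sqrt(21)*b/3) + C2*cos(sqrt(21)*b/3)


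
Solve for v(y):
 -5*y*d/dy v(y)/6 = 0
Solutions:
 v(y) = C1


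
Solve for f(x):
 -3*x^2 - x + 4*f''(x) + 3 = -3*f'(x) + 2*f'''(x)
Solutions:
 f(x) = C1 + C2*exp(x*(1 - sqrt(10)/2)) + C3*exp(x*(1 + sqrt(10)/2)) + x^3/3 - 7*x^2/6 + 31*x/9


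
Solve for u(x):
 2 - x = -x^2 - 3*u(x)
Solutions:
 u(x) = -x^2/3 + x/3 - 2/3


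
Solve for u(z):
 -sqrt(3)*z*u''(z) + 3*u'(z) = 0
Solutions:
 u(z) = C1 + C2*z^(1 + sqrt(3))


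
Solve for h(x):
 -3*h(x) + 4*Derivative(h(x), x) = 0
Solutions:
 h(x) = C1*exp(3*x/4)


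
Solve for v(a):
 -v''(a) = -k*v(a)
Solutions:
 v(a) = C1*exp(-a*sqrt(k)) + C2*exp(a*sqrt(k))


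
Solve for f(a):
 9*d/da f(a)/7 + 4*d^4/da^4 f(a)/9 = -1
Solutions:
 f(a) = C1 + C4*exp(-3*294^(1/3)*a/14) - 7*a/9 + (C2*sin(3*3^(5/6)*98^(1/3)*a/28) + C3*cos(3*3^(5/6)*98^(1/3)*a/28))*exp(3*294^(1/3)*a/28)


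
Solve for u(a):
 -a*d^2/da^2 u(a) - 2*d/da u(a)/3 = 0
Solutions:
 u(a) = C1 + C2*a^(1/3)


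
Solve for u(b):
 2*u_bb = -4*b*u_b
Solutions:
 u(b) = C1 + C2*erf(b)


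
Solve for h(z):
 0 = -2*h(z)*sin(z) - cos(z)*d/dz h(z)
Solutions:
 h(z) = C1*cos(z)^2


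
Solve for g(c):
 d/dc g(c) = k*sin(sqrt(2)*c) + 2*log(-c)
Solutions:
 g(c) = C1 + 2*c*log(-c) - 2*c - sqrt(2)*k*cos(sqrt(2)*c)/2


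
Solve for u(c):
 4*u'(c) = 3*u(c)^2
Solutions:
 u(c) = -4/(C1 + 3*c)


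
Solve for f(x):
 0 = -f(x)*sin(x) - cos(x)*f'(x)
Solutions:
 f(x) = C1*cos(x)


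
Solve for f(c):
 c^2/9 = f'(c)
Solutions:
 f(c) = C1 + c^3/27


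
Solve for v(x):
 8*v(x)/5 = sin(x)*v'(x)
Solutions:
 v(x) = C1*(cos(x) - 1)^(4/5)/(cos(x) + 1)^(4/5)


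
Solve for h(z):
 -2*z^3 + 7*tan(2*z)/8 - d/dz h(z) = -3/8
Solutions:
 h(z) = C1 - z^4/2 + 3*z/8 - 7*log(cos(2*z))/16


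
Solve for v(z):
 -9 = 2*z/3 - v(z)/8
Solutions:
 v(z) = 16*z/3 + 72


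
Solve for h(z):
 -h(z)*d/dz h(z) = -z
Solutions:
 h(z) = -sqrt(C1 + z^2)
 h(z) = sqrt(C1 + z^2)


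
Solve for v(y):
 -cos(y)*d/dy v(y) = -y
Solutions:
 v(y) = C1 + Integral(y/cos(y), y)


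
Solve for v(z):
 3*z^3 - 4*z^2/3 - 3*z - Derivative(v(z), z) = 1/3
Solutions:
 v(z) = C1 + 3*z^4/4 - 4*z^3/9 - 3*z^2/2 - z/3


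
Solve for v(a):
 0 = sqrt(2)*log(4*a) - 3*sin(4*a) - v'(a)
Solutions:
 v(a) = C1 + sqrt(2)*a*(log(a) - 1) + 2*sqrt(2)*a*log(2) + 3*cos(4*a)/4


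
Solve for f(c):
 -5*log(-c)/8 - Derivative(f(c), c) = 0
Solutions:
 f(c) = C1 - 5*c*log(-c)/8 + 5*c/8


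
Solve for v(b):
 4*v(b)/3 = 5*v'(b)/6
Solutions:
 v(b) = C1*exp(8*b/5)


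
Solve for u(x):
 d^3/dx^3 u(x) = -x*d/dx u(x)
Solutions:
 u(x) = C1 + Integral(C2*airyai(-x) + C3*airybi(-x), x)


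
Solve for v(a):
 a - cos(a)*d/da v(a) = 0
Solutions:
 v(a) = C1 + Integral(a/cos(a), a)


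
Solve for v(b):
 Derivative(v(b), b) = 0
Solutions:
 v(b) = C1


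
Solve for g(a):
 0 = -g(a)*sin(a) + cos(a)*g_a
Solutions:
 g(a) = C1/cos(a)


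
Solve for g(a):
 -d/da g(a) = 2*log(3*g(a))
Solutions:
 Integral(1/(log(_y) + log(3)), (_y, g(a)))/2 = C1 - a


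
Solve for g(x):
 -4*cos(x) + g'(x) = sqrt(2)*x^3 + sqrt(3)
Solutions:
 g(x) = C1 + sqrt(2)*x^4/4 + sqrt(3)*x + 4*sin(x)


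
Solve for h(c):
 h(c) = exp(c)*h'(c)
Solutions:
 h(c) = C1*exp(-exp(-c))


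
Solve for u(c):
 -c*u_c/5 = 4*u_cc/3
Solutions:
 u(c) = C1 + C2*erf(sqrt(30)*c/20)


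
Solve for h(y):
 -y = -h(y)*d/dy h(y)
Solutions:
 h(y) = -sqrt(C1 + y^2)
 h(y) = sqrt(C1 + y^2)


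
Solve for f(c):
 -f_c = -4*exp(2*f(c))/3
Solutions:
 f(c) = log(-1/(C1 + 4*c))/2 - log(2) + log(6)/2
 f(c) = log(-sqrt(-1/(C1 + 4*c))) - log(2) + log(6)/2


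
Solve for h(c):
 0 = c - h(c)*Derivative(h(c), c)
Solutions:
 h(c) = -sqrt(C1 + c^2)
 h(c) = sqrt(C1 + c^2)


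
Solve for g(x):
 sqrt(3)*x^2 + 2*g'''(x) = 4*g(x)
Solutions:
 g(x) = C3*exp(2^(1/3)*x) + sqrt(3)*x^2/4 + (C1*sin(2^(1/3)*sqrt(3)*x/2) + C2*cos(2^(1/3)*sqrt(3)*x/2))*exp(-2^(1/3)*x/2)


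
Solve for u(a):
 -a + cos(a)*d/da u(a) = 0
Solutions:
 u(a) = C1 + Integral(a/cos(a), a)


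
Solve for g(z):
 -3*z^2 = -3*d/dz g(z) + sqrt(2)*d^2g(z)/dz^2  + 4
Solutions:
 g(z) = C1 + C2*exp(3*sqrt(2)*z/2) + z^3/3 + sqrt(2)*z^2/3 + 16*z/9


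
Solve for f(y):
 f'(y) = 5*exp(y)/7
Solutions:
 f(y) = C1 + 5*exp(y)/7


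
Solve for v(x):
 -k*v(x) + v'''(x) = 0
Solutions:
 v(x) = C1*exp(k^(1/3)*x) + C2*exp(k^(1/3)*x*(-1 + sqrt(3)*I)/2) + C3*exp(-k^(1/3)*x*(1 + sqrt(3)*I)/2)


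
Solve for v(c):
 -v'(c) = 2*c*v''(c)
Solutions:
 v(c) = C1 + C2*sqrt(c)


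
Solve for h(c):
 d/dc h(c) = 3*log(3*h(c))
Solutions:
 -Integral(1/(log(_y) + log(3)), (_y, h(c)))/3 = C1 - c


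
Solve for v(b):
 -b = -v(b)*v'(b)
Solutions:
 v(b) = -sqrt(C1 + b^2)
 v(b) = sqrt(C1 + b^2)


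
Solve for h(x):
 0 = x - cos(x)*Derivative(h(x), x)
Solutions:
 h(x) = C1 + Integral(x/cos(x), x)


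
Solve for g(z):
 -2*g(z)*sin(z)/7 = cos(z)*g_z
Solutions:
 g(z) = C1*cos(z)^(2/7)


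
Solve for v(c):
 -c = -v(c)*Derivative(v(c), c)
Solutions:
 v(c) = -sqrt(C1 + c^2)
 v(c) = sqrt(C1 + c^2)


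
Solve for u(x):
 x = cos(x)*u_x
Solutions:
 u(x) = C1 + Integral(x/cos(x), x)


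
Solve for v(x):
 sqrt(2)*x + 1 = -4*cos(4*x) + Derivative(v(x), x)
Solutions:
 v(x) = C1 + sqrt(2)*x^2/2 + x + sin(4*x)


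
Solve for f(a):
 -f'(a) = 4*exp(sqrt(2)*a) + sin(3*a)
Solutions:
 f(a) = C1 - 2*sqrt(2)*exp(sqrt(2)*a) + cos(3*a)/3


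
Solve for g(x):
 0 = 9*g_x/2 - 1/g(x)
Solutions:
 g(x) = -sqrt(C1 + 4*x)/3
 g(x) = sqrt(C1 + 4*x)/3


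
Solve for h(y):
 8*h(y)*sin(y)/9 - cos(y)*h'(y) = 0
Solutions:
 h(y) = C1/cos(y)^(8/9)


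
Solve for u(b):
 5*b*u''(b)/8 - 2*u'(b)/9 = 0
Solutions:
 u(b) = C1 + C2*b^(61/45)


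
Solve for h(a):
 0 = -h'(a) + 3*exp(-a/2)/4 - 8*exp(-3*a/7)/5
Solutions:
 h(a) = C1 - 3*exp(-a/2)/2 + 56*exp(-3*a/7)/15


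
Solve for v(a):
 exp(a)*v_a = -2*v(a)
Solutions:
 v(a) = C1*exp(2*exp(-a))


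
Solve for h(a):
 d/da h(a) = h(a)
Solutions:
 h(a) = C1*exp(a)


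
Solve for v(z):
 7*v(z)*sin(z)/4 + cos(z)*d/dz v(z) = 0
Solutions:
 v(z) = C1*cos(z)^(7/4)


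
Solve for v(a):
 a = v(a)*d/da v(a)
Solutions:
 v(a) = -sqrt(C1 + a^2)
 v(a) = sqrt(C1 + a^2)


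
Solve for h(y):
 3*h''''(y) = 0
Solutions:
 h(y) = C1 + C2*y + C3*y^2 + C4*y^3


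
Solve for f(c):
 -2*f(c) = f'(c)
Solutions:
 f(c) = C1*exp(-2*c)


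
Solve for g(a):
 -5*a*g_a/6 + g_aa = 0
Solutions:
 g(a) = C1 + C2*erfi(sqrt(15)*a/6)


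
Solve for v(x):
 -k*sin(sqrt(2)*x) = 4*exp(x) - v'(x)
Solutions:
 v(x) = C1 - sqrt(2)*k*cos(sqrt(2)*x)/2 + 4*exp(x)


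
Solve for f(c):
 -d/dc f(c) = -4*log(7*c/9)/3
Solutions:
 f(c) = C1 + 4*c*log(c)/3 - 8*c*log(3)/3 - 4*c/3 + 4*c*log(7)/3


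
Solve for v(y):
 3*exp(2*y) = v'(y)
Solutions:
 v(y) = C1 + 3*exp(2*y)/2


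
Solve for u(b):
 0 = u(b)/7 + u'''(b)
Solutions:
 u(b) = C3*exp(-7^(2/3)*b/7) + (C1*sin(sqrt(3)*7^(2/3)*b/14) + C2*cos(sqrt(3)*7^(2/3)*b/14))*exp(7^(2/3)*b/14)


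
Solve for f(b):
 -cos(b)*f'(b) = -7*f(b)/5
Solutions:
 f(b) = C1*(sin(b) + 1)^(7/10)/(sin(b) - 1)^(7/10)


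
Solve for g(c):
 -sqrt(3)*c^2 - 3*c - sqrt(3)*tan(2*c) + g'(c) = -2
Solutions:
 g(c) = C1 + sqrt(3)*c^3/3 + 3*c^2/2 - 2*c - sqrt(3)*log(cos(2*c))/2


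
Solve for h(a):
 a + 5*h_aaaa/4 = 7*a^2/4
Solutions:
 h(a) = C1 + C2*a + C3*a^2 + C4*a^3 + 7*a^6/1800 - a^5/150


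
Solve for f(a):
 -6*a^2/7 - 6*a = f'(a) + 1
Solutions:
 f(a) = C1 - 2*a^3/7 - 3*a^2 - a


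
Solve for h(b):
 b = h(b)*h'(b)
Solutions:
 h(b) = -sqrt(C1 + b^2)
 h(b) = sqrt(C1 + b^2)


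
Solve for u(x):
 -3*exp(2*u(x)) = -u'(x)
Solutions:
 u(x) = log(-sqrt(-1/(C1 + 3*x))) - log(2)/2
 u(x) = log(-1/(C1 + 3*x))/2 - log(2)/2


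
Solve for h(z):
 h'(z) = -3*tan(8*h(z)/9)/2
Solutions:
 h(z) = -9*asin(C1*exp(-4*z/3))/8 + 9*pi/8
 h(z) = 9*asin(C1*exp(-4*z/3))/8


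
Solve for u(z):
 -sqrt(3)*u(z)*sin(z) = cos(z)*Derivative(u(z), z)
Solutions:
 u(z) = C1*cos(z)^(sqrt(3))


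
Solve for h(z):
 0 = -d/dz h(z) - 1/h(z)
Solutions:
 h(z) = -sqrt(C1 - 2*z)
 h(z) = sqrt(C1 - 2*z)


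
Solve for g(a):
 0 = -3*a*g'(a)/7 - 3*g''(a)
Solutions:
 g(a) = C1 + C2*erf(sqrt(14)*a/14)


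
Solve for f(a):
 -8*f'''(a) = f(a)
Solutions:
 f(a) = C3*exp(-a/2) + (C1*sin(sqrt(3)*a/4) + C2*cos(sqrt(3)*a/4))*exp(a/4)


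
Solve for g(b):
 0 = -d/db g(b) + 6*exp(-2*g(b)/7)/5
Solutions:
 g(b) = 7*log(-sqrt(C1 + 6*b)) - 7*log(35) + 7*log(70)/2
 g(b) = 7*log(C1 + 6*b)/2 - 7*log(35) + 7*log(70)/2


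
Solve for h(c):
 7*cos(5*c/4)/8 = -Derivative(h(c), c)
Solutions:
 h(c) = C1 - 7*sin(5*c/4)/10


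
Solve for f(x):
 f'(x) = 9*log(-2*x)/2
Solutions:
 f(x) = C1 + 9*x*log(-x)/2 + 9*x*(-1 + log(2))/2


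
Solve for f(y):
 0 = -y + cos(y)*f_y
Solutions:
 f(y) = C1 + Integral(y/cos(y), y)


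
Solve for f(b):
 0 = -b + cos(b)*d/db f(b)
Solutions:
 f(b) = C1 + Integral(b/cos(b), b)


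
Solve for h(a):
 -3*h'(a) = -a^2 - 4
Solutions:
 h(a) = C1 + a^3/9 + 4*a/3


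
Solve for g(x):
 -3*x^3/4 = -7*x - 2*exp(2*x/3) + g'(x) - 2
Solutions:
 g(x) = C1 - 3*x^4/16 + 7*x^2/2 + 2*x + 3*exp(2*x/3)


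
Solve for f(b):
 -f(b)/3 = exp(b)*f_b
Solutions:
 f(b) = C1*exp(exp(-b)/3)


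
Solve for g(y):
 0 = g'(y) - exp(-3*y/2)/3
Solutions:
 g(y) = C1 - 2*exp(-3*y/2)/9


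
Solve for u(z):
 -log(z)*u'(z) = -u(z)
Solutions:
 u(z) = C1*exp(li(z))


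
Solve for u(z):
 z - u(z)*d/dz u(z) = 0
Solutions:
 u(z) = -sqrt(C1 + z^2)
 u(z) = sqrt(C1 + z^2)


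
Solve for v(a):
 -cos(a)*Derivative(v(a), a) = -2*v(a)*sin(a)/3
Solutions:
 v(a) = C1/cos(a)^(2/3)


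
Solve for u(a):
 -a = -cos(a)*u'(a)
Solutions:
 u(a) = C1 + Integral(a/cos(a), a)


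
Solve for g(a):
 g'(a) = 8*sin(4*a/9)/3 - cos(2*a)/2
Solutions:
 g(a) = C1 - sin(2*a)/4 - 6*cos(4*a/9)


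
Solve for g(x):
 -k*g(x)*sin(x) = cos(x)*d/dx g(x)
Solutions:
 g(x) = C1*exp(k*log(cos(x)))


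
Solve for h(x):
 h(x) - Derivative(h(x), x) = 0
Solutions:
 h(x) = C1*exp(x)


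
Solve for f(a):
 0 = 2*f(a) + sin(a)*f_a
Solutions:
 f(a) = C1*(cos(a) + 1)/(cos(a) - 1)


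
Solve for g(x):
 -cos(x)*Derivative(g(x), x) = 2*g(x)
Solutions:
 g(x) = C1*(sin(x) - 1)/(sin(x) + 1)


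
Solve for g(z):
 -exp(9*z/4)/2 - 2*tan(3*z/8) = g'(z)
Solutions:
 g(z) = C1 - 2*exp(9*z/4)/9 + 16*log(cos(3*z/8))/3


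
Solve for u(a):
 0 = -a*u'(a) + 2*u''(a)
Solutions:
 u(a) = C1 + C2*erfi(a/2)


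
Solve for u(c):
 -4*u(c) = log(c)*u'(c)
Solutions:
 u(c) = C1*exp(-4*li(c))


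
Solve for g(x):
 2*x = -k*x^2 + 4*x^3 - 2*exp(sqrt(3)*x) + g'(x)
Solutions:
 g(x) = C1 + k*x^3/3 - x^4 + x^2 + 2*sqrt(3)*exp(sqrt(3)*x)/3


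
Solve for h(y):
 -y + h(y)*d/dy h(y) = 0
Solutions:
 h(y) = -sqrt(C1 + y^2)
 h(y) = sqrt(C1 + y^2)


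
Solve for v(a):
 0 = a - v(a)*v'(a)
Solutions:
 v(a) = -sqrt(C1 + a^2)
 v(a) = sqrt(C1 + a^2)


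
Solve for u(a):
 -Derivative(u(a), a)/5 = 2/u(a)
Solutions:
 u(a) = -sqrt(C1 - 20*a)
 u(a) = sqrt(C1 - 20*a)


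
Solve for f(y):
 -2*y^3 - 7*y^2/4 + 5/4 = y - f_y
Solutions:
 f(y) = C1 + y^4/2 + 7*y^3/12 + y^2/2 - 5*y/4


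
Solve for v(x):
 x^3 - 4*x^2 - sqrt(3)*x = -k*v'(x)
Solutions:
 v(x) = C1 - x^4/(4*k) + 4*x^3/(3*k) + sqrt(3)*x^2/(2*k)


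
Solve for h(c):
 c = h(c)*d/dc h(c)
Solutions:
 h(c) = -sqrt(C1 + c^2)
 h(c) = sqrt(C1 + c^2)


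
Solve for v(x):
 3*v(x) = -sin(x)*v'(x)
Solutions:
 v(x) = C1*(cos(x) + 1)^(3/2)/(cos(x) - 1)^(3/2)


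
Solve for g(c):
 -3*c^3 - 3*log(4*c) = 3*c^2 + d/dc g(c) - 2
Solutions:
 g(c) = C1 - 3*c^4/4 - c^3 - 3*c*log(c) - c*log(64) + 5*c


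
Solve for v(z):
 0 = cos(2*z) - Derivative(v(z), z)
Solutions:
 v(z) = C1 + sin(2*z)/2


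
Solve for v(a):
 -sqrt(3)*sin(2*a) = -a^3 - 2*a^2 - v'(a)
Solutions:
 v(a) = C1 - a^4/4 - 2*a^3/3 - sqrt(3)*cos(2*a)/2


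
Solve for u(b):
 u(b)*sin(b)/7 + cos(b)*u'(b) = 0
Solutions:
 u(b) = C1*cos(b)^(1/7)


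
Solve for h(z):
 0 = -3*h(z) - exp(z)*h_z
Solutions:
 h(z) = C1*exp(3*exp(-z))


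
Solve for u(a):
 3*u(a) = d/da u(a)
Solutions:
 u(a) = C1*exp(3*a)


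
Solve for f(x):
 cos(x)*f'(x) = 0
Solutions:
 f(x) = C1


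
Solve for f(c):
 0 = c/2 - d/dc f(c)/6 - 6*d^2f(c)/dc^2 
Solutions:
 f(c) = C1 + C2*exp(-c/36) + 3*c^2/2 - 108*c


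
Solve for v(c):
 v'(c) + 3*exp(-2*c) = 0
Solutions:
 v(c) = C1 + 3*exp(-2*c)/2


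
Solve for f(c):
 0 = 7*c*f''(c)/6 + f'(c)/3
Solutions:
 f(c) = C1 + C2*c^(5/7)


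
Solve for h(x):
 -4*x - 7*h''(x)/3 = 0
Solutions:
 h(x) = C1 + C2*x - 2*x^3/7


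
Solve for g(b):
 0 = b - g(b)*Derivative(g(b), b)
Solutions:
 g(b) = -sqrt(C1 + b^2)
 g(b) = sqrt(C1 + b^2)


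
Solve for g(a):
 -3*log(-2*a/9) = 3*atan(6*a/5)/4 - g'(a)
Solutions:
 g(a) = C1 + 3*a*log(-a) + 3*a*atan(6*a/5)/4 - 6*a*log(3) - 3*a + 3*a*log(2) - 5*log(36*a^2 + 25)/16


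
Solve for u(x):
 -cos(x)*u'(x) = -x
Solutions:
 u(x) = C1 + Integral(x/cos(x), x)


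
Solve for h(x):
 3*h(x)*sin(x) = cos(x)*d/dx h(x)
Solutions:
 h(x) = C1/cos(x)^3


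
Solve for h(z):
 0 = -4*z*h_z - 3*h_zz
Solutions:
 h(z) = C1 + C2*erf(sqrt(6)*z/3)


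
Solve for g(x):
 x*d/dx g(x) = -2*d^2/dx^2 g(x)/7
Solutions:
 g(x) = C1 + C2*erf(sqrt(7)*x/2)


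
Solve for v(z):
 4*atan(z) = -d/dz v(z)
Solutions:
 v(z) = C1 - 4*z*atan(z) + 2*log(z^2 + 1)


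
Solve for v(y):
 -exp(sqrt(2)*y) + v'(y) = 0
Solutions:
 v(y) = C1 + sqrt(2)*exp(sqrt(2)*y)/2


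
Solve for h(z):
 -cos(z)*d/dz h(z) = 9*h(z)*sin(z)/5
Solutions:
 h(z) = C1*cos(z)^(9/5)


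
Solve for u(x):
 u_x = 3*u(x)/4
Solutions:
 u(x) = C1*exp(3*x/4)


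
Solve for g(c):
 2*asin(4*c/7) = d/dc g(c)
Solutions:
 g(c) = C1 + 2*c*asin(4*c/7) + sqrt(49 - 16*c^2)/2


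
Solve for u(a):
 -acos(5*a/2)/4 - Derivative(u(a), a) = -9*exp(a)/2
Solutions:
 u(a) = C1 - a*acos(5*a/2)/4 + sqrt(4 - 25*a^2)/20 + 9*exp(a)/2


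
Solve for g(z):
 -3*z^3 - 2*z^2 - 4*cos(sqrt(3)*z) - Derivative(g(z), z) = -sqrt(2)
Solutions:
 g(z) = C1 - 3*z^4/4 - 2*z^3/3 + sqrt(2)*z - 4*sqrt(3)*sin(sqrt(3)*z)/3


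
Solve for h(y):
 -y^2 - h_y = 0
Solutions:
 h(y) = C1 - y^3/3


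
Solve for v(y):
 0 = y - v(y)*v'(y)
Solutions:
 v(y) = -sqrt(C1 + y^2)
 v(y) = sqrt(C1 + y^2)


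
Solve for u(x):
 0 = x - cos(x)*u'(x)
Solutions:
 u(x) = C1 + Integral(x/cos(x), x)


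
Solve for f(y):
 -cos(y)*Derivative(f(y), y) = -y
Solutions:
 f(y) = C1 + Integral(y/cos(y), y)


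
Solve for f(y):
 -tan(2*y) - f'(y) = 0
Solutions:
 f(y) = C1 + log(cos(2*y))/2


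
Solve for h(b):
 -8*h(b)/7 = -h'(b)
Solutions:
 h(b) = C1*exp(8*b/7)


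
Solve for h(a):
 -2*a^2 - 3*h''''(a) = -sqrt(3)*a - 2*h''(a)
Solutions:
 h(a) = C1 + C2*a + C3*exp(-sqrt(6)*a/3) + C4*exp(sqrt(6)*a/3) + a^4/12 - sqrt(3)*a^3/12 + 3*a^2/2


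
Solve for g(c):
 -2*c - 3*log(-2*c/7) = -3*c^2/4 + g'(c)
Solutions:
 g(c) = C1 + c^3/4 - c^2 - 3*c*log(-c) + 3*c*(-log(2) + 1 + log(7))


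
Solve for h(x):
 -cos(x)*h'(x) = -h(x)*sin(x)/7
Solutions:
 h(x) = C1/cos(x)^(1/7)


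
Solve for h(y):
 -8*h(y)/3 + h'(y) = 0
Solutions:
 h(y) = C1*exp(8*y/3)


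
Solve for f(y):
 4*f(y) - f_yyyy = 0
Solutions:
 f(y) = C1*exp(-sqrt(2)*y) + C2*exp(sqrt(2)*y) + C3*sin(sqrt(2)*y) + C4*cos(sqrt(2)*y)


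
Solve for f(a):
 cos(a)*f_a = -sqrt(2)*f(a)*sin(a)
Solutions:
 f(a) = C1*cos(a)^(sqrt(2))


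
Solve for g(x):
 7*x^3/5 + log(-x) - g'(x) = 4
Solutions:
 g(x) = C1 + 7*x^4/20 + x*log(-x) - 5*x


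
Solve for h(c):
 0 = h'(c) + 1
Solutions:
 h(c) = C1 - c


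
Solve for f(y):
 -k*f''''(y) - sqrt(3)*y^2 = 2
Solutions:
 f(y) = C1 + C2*y + C3*y^2 + C4*y^3 - sqrt(3)*y^6/(360*k) - y^4/(12*k)


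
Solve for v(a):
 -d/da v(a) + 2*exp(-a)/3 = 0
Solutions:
 v(a) = C1 - 2*exp(-a)/3


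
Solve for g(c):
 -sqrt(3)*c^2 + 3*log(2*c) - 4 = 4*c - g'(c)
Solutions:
 g(c) = C1 + sqrt(3)*c^3/3 + 2*c^2 - 3*c*log(c) - c*log(8) + 7*c


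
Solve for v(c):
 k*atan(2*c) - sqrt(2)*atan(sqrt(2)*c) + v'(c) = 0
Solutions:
 v(c) = C1 - k*(c*atan(2*c) - log(4*c^2 + 1)/4) + sqrt(2)*(c*atan(sqrt(2)*c) - sqrt(2)*log(2*c^2 + 1)/4)


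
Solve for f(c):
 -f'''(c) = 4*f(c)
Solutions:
 f(c) = C3*exp(-2^(2/3)*c) + (C1*sin(2^(2/3)*sqrt(3)*c/2) + C2*cos(2^(2/3)*sqrt(3)*c/2))*exp(2^(2/3)*c/2)


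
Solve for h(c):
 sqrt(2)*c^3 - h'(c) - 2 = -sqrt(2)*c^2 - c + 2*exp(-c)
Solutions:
 h(c) = C1 + sqrt(2)*c^4/4 + sqrt(2)*c^3/3 + c^2/2 - 2*c + 2*exp(-c)


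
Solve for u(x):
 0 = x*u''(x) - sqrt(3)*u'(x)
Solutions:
 u(x) = C1 + C2*x^(1 + sqrt(3))


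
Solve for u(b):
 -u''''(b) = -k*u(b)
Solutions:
 u(b) = C1*exp(-b*k^(1/4)) + C2*exp(b*k^(1/4)) + C3*exp(-I*b*k^(1/4)) + C4*exp(I*b*k^(1/4))


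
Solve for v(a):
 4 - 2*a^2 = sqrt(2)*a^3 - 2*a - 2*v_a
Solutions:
 v(a) = C1 + sqrt(2)*a^4/8 + a^3/3 - a^2/2 - 2*a


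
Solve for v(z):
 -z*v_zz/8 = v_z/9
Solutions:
 v(z) = C1 + C2*z^(1/9)


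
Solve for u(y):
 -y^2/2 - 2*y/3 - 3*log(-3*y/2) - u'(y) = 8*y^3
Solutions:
 u(y) = C1 - 2*y^4 - y^3/6 - y^2/3 - 3*y*log(-y) + 3*y*(-log(3) + log(2) + 1)


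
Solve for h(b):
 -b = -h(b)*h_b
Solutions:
 h(b) = -sqrt(C1 + b^2)
 h(b) = sqrt(C1 + b^2)


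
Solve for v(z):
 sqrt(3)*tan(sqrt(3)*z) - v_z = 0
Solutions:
 v(z) = C1 - log(cos(sqrt(3)*z))


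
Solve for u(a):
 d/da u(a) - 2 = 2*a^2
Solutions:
 u(a) = C1 + 2*a^3/3 + 2*a


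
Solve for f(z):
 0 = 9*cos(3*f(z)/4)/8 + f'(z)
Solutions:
 9*z/8 - 2*log(sin(3*f(z)/4) - 1)/3 + 2*log(sin(3*f(z)/4) + 1)/3 = C1


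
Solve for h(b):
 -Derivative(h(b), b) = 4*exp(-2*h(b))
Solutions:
 h(b) = log(-sqrt(C1 - 8*b))
 h(b) = log(C1 - 8*b)/2


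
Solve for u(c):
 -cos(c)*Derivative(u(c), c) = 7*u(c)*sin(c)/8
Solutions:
 u(c) = C1*cos(c)^(7/8)


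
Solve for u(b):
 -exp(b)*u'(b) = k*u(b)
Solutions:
 u(b) = C1*exp(k*exp(-b))


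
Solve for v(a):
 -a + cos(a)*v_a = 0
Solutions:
 v(a) = C1 + Integral(a/cos(a), a)


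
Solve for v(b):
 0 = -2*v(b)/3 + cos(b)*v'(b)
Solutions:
 v(b) = C1*(sin(b) + 1)^(1/3)/(sin(b) - 1)^(1/3)


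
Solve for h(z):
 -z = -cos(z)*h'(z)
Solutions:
 h(z) = C1 + Integral(z/cos(z), z)


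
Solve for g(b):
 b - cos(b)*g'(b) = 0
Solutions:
 g(b) = C1 + Integral(b/cos(b), b)


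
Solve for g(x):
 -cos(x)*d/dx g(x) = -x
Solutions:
 g(x) = C1 + Integral(x/cos(x), x)


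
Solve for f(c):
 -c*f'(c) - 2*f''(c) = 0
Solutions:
 f(c) = C1 + C2*erf(c/2)


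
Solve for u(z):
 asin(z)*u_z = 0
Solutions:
 u(z) = C1


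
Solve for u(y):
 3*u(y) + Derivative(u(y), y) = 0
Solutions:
 u(y) = C1*exp(-3*y)


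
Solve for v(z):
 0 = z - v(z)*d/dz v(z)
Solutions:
 v(z) = -sqrt(C1 + z^2)
 v(z) = sqrt(C1 + z^2)


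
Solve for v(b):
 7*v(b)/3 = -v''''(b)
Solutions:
 v(b) = (C1*sin(sqrt(2)*3^(3/4)*7^(1/4)*b/6) + C2*cos(sqrt(2)*3^(3/4)*7^(1/4)*b/6))*exp(-sqrt(2)*3^(3/4)*7^(1/4)*b/6) + (C3*sin(sqrt(2)*3^(3/4)*7^(1/4)*b/6) + C4*cos(sqrt(2)*3^(3/4)*7^(1/4)*b/6))*exp(sqrt(2)*3^(3/4)*7^(1/4)*b/6)


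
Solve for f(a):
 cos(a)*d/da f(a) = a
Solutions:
 f(a) = C1 + Integral(a/cos(a), a)


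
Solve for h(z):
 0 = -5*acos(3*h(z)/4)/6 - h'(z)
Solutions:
 Integral(1/acos(3*_y/4), (_y, h(z))) = C1 - 5*z/6


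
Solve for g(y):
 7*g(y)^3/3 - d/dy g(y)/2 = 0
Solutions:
 g(y) = -sqrt(6)*sqrt(-1/(C1 + 14*y))/2
 g(y) = sqrt(6)*sqrt(-1/(C1 + 14*y))/2


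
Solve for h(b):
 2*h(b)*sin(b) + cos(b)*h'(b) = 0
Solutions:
 h(b) = C1*cos(b)^2


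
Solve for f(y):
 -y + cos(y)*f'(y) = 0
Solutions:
 f(y) = C1 + Integral(y/cos(y), y)


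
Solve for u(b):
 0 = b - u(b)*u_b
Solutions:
 u(b) = -sqrt(C1 + b^2)
 u(b) = sqrt(C1 + b^2)


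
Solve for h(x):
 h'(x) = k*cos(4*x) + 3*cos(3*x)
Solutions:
 h(x) = C1 + k*sin(4*x)/4 + sin(3*x)


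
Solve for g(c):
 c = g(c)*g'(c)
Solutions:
 g(c) = -sqrt(C1 + c^2)
 g(c) = sqrt(C1 + c^2)


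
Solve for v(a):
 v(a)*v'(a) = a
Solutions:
 v(a) = -sqrt(C1 + a^2)
 v(a) = sqrt(C1 + a^2)


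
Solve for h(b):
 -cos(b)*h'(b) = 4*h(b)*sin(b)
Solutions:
 h(b) = C1*cos(b)^4


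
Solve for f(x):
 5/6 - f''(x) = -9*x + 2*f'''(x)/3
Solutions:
 f(x) = C1 + C2*x + C3*exp(-3*x/2) + 3*x^3/2 - 31*x^2/12


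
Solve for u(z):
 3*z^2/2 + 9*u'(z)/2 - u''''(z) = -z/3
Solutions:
 u(z) = C1 + C4*exp(6^(2/3)*z/2) - z^3/9 - z^2/27 + (C2*sin(3*2^(2/3)*3^(1/6)*z/4) + C3*cos(3*2^(2/3)*3^(1/6)*z/4))*exp(-6^(2/3)*z/4)


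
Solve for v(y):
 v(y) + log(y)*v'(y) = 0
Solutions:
 v(y) = C1*exp(-li(y))


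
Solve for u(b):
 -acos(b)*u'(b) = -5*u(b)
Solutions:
 u(b) = C1*exp(5*Integral(1/acos(b), b))


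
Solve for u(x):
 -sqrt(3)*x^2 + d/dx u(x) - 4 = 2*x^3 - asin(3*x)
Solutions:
 u(x) = C1 + x^4/2 + sqrt(3)*x^3/3 - x*asin(3*x) + 4*x - sqrt(1 - 9*x^2)/3


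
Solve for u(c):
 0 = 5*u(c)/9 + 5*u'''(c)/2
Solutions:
 u(c) = C3*exp(-6^(1/3)*c/3) + (C1*sin(2^(1/3)*3^(5/6)*c/6) + C2*cos(2^(1/3)*3^(5/6)*c/6))*exp(6^(1/3)*c/6)


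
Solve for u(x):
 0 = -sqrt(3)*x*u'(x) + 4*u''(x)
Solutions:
 u(x) = C1 + C2*erfi(sqrt(2)*3^(1/4)*x/4)


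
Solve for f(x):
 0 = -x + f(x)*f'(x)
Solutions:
 f(x) = -sqrt(C1 + x^2)
 f(x) = sqrt(C1 + x^2)


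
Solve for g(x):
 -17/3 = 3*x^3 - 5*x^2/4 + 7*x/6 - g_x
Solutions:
 g(x) = C1 + 3*x^4/4 - 5*x^3/12 + 7*x^2/12 + 17*x/3


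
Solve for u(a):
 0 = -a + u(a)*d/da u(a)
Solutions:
 u(a) = -sqrt(C1 + a^2)
 u(a) = sqrt(C1 + a^2)


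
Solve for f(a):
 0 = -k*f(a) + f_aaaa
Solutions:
 f(a) = C1*exp(-a*k^(1/4)) + C2*exp(a*k^(1/4)) + C3*exp(-I*a*k^(1/4)) + C4*exp(I*a*k^(1/4))


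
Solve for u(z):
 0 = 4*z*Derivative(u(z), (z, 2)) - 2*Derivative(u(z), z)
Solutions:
 u(z) = C1 + C2*z^(3/2)
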